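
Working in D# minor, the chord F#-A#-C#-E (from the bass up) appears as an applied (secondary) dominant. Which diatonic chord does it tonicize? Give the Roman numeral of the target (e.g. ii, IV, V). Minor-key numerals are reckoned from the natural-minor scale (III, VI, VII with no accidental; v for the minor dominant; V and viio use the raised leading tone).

VI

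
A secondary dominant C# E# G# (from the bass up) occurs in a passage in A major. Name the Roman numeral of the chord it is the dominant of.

vi

The chord is a major triad on C#.
A dominant resolves down a perfect fifth: C# → F#. In A major, F# is scale degree 6, i.e. vi.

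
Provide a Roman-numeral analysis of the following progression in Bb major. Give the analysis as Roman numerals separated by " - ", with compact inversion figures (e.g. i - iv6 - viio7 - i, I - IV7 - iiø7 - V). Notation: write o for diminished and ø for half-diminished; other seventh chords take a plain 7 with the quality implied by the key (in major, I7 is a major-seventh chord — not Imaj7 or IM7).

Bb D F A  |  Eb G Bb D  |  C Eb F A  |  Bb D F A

I7 - IV7 - V43 - I7

Bb-D-F-A: root Bb is the tonic; major seventh chord there is I7.
Eb-G-Bb-D: major seventh chord on Eb = scale degree 4 → IV7.
C-Eb-F-A: dominant seventh chord on F = scale degree 5 → V43.
Bb-D-F-A: major seventh chord on Bb = scale degree 1 → I7.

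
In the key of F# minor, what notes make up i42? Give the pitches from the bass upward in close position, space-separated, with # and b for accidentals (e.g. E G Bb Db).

E F# A C#

In F# minor, the first degree is F#, and the diatonic chord built there is a minor seventh chord.
Stacking thirds from F# gives F#-A-C#-E.
With the 42 figure the chord is in third inversion; from the bass E upward in close position it reads E-F#-A-C#.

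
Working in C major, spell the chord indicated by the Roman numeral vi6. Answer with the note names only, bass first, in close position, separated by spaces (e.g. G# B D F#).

C E A

In C major, the submediant is A, and the diatonic chord built there is a minor triad.
Stacking thirds from A gives A-C-E.
The figured bass 6 indicates first inversion, placing the third (C) in the bass: C-E-A.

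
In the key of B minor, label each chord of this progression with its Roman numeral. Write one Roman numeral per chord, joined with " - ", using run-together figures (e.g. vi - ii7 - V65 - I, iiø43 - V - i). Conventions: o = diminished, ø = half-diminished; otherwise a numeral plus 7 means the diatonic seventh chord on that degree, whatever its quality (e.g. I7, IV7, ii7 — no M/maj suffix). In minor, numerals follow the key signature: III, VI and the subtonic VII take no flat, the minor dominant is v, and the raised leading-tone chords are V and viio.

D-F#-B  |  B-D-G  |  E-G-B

i6 - VI6 - iv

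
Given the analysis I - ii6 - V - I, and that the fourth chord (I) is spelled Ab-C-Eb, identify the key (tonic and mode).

The chord Ab is a major triad rooted on Ab; its label is I.
If Ab is scale degree 1 and the mode makes that degree carry a major triad, the tonic is Ab and the mode is major.

Ab major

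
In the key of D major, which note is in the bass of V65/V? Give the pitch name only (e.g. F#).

The applied chord V65/V is rooted on E: E-G#-B-D.
The figure 65 means first inversion — the third is in the bass.

G#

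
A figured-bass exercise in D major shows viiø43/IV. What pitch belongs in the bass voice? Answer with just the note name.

The applied chord viiø43/IV is rooted on F#: F#-A-C-E.
The figure 43 means second inversion — the fifth is in the bass.

C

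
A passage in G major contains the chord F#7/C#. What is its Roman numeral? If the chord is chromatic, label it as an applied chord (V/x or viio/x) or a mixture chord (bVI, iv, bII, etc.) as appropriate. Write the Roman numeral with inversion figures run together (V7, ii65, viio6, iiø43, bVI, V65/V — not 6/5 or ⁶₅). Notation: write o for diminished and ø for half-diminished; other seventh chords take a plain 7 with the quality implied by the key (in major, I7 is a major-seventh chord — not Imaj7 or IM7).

V43/iii

The pitches F#-A#-C#-E form a dominant seventh chord rooted on F#.
F# is not a diatonic chord root with this quality in G major, but it lies a perfect fifth above B (iii), so the chord functions as an applied dominant of iii.
With C# in the bass the chord is in second inversion, so the figured bass is 43.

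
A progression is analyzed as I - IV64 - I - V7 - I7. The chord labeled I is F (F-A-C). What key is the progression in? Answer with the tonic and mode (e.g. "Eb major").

F major

The chord F is a major triad rooted on F; its label is I.
If F is scale degree 1 and the mode makes that degree carry a major triad, the tonic is F and the mode is major.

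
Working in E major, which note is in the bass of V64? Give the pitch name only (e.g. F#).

V in E major has root B; the chord is B-D#-F#.
The figure 64 means second inversion — the fifth is in the bass.

F#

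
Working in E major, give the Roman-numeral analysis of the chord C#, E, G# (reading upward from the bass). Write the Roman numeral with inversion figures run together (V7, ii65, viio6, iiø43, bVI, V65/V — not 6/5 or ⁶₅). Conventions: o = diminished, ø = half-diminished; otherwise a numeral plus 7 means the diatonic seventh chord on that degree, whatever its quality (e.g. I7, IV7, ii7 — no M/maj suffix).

The pitches C#-E-G# form a minor triad rooted on C#.
C# is scale degree 6 in E major, and a minor triad on that degree is written vi.

vi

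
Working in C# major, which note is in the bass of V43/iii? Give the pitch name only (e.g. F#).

F##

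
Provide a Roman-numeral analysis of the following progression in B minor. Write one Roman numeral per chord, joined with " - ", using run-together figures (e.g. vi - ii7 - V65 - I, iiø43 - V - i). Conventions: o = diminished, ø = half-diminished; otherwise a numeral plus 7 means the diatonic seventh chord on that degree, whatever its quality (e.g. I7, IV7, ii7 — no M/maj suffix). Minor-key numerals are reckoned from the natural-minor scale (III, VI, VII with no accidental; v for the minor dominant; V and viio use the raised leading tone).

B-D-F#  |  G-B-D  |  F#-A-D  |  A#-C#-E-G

i - VI - III6 - viio7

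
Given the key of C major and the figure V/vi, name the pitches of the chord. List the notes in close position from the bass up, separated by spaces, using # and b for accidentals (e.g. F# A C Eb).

E G# B

V/vi is a secondary dominant — the dominant triad of vi. vi in C major is A, so the applied chord's root is E, a perfect fifth above.
Building a major triad on E gives E-G#-B.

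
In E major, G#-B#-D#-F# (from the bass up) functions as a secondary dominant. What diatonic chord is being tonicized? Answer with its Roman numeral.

vi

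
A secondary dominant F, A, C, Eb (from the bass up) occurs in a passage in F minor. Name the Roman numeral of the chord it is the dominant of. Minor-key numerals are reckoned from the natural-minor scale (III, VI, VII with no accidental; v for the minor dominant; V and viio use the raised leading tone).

iv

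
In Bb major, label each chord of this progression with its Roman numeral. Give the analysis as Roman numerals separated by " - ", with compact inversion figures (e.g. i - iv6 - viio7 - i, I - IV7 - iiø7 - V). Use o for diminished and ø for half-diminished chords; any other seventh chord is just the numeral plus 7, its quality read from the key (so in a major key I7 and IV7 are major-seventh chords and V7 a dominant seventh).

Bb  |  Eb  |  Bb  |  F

Bb has root Bb, degree 1 in Bb major, so I.
Eb: major triad on Eb = scale degree 4 → IV.
Bb: major triad on Bb = scale degree 1 → I.
F: major triad on F = scale degree 5 → V.

I - IV - I - V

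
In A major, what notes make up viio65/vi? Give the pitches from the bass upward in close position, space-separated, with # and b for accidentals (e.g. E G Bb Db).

G# B D E#

The slash marks an applied leading-tone chord: viio of vi. In A major, vi is F#, so the leading tone to it is E#, a half step below.
Building a fully diminished seventh chord on E# gives E#-G#-B-D.
With the 65 figure the chord is in first inversion; from the bass G# upward in close position it reads G#-B-D-E#.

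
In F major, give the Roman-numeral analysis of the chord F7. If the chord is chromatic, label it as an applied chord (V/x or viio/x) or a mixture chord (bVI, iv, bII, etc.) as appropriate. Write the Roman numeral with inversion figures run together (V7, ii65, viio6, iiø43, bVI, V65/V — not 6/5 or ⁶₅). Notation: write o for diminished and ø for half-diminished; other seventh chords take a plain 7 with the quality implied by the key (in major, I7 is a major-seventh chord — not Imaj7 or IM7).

V7/IV

Stacked in thirds the chord is F-A-C-Eb: a dominant seventh chord on F.
F is not a diatonic chord root with this quality in F major, but it lies a perfect fifth above Bb (IV), so the chord functions as an applied dominant of IV.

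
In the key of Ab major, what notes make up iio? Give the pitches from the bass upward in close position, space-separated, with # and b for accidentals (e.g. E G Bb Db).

iio is the diminished supertonic triad, borrowed from the parallel minor. In Ab major that root is Bb.
So the chord is Bb-Db-Fb.

Bb Db Fb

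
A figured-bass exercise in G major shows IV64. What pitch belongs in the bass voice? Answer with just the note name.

G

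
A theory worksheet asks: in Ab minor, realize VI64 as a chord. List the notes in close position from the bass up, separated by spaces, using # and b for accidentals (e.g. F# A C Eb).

Cb Fb Ab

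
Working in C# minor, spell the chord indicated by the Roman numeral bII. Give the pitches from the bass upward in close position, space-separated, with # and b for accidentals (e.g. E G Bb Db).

D F# A

Scale degree 2 in C# minor is D#; lowering it a half step gives D. bII is the Neapolitan chord — a major triad on the lowered second degree.
So the chord is D-F#-A.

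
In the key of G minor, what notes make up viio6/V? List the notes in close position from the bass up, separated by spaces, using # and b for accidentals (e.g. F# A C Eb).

E G C#

viio6/V is a secondary leading-tone chord. The target V is D in G minor; the applied chord is rooted a semitone below, on C#.
Building a diminished triad on C# gives C#-E-G.
With the 6 figure the chord is in first inversion; from the bass E upward in close position it reads E-G-C#.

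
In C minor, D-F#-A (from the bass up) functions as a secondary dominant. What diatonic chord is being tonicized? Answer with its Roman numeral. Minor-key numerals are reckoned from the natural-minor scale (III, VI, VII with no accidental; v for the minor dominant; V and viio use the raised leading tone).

The chord is a major triad on D.
A dominant resolves down a perfect fifth: D → G. In C minor, G is scale degree 5, i.e. V.

V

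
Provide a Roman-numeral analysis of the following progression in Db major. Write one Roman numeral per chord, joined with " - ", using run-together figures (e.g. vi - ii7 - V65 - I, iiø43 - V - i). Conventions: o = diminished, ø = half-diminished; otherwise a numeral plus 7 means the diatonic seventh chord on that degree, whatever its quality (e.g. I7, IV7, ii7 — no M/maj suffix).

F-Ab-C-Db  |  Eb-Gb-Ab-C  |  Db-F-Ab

F-Ab-C-Db has root Db, degree 1 in Db major, so I65.
Eb-Gb-Ab-C: dominant seventh chord on Ab = scale degree 5 → V43.
Db-F-Ab: major triad on Db = scale degree 1 → I.

I65 - V43 - I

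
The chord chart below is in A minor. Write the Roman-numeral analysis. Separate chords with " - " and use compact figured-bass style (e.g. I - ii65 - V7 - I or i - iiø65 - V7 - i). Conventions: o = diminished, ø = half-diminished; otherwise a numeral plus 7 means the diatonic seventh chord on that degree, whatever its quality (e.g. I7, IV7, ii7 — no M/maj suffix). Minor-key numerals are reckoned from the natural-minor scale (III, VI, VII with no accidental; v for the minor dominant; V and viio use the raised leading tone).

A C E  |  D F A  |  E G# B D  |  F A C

i - iv - V7 - VI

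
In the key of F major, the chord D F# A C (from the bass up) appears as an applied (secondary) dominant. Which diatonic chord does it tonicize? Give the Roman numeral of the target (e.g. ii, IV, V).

ii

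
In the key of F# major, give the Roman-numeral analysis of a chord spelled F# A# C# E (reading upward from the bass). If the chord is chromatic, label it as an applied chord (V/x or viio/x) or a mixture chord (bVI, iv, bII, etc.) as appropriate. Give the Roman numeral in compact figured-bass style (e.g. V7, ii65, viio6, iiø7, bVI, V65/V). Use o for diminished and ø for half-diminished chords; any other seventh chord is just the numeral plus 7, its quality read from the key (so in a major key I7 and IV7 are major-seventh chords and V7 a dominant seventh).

The pitches F#-A#-C#-E form a dominant seventh chord rooted on F#.
F# is not a diatonic chord root with this quality in F# major, but it lies a perfect fifth above B (IV), so the chord functions as an applied dominant of IV.

V7/IV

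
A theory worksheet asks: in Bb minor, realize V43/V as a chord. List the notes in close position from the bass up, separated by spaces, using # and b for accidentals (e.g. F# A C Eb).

G Bb C E

V43/V is a secondary dominant — the dominant seventh of V. V in Bb minor is F, so the applied chord's root is C, a perfect fifth above.
Building a dominant seventh chord on C gives C-E-G-Bb.
With the 43 figure the chord is in second inversion; from the bass G upward in close position it reads G-Bb-C-E.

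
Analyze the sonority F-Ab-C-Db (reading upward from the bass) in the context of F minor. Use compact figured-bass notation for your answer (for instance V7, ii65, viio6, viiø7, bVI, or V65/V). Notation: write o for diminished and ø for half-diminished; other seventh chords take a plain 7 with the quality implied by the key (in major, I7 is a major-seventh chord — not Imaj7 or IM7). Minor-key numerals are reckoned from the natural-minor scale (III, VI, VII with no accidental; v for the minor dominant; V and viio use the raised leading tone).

VI65

Stacked in thirds the chord is Db-F-Ab-C: a major seventh chord on Db.
In F minor, Db is the submediant; the diatonic major seventh chord there is VI7.
With F in the bass the chord is in first inversion, so the figured bass is 65.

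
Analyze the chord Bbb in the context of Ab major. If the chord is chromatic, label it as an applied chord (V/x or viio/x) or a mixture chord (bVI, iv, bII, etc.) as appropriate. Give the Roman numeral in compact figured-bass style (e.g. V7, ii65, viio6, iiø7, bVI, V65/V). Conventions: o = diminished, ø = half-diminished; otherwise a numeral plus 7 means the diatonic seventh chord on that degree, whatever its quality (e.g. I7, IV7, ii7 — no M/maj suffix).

bII

The pitches Bbb-Db-Fb form a major triad rooted on Bbb.
Bbb is the lowered second degree of Ab major (diatonic 2 would be Bb). This is the Neapolitan chord — a major triad on the lowered second degree.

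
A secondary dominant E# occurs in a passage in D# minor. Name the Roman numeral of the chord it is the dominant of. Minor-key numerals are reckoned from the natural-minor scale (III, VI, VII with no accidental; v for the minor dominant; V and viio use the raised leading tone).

V

The chord is a major triad on E#.
A dominant resolves down a perfect fifth: E# → A#. In D# minor, A# is scale degree 5, i.e. V.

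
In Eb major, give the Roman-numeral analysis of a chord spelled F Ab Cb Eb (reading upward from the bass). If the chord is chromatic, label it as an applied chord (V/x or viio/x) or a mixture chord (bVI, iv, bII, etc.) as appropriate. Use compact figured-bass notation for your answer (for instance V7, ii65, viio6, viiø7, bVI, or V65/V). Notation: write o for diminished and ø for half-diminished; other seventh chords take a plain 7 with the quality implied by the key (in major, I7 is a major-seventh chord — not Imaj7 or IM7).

iiø7

Stacked in thirds the chord is F-Ab-Cb-Eb: a half-diminished seventh chord on F.
F is the second degree of Eb major. This is the half-diminished supertonic seventh, borrowed from the parallel minor.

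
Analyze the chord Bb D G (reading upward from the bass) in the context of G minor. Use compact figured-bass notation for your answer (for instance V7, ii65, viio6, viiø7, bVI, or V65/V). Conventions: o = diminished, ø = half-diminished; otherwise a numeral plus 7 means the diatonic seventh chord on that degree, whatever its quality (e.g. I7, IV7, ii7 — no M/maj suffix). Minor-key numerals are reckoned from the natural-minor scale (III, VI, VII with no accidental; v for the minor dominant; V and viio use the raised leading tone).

The pitches G-Bb-D form a minor triad rooted on G.
In G minor, G is the tonic; the diatonic minor triad there is i.
With Bb in the bass the chord is in first inversion, so the figured bass is 6.

i6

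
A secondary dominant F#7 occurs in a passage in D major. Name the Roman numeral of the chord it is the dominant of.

vi

The chord is a dominant seventh chord on F#.
A dominant resolves down a perfect fifth: F# → B. In D major, B is scale degree 6, i.e. vi.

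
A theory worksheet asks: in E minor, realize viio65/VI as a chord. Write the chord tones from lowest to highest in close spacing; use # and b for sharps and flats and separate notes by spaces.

D F Ab B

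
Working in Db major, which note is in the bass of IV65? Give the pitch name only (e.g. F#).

Bb

IV in Db major has root Gb; the chord is Gb-Bb-Db-F.
The figure 65 means first inversion — the third is in the bass.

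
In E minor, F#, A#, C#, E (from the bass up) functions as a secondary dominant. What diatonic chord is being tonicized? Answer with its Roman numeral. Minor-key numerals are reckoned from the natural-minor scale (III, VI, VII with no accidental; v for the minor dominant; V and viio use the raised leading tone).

V

The chord is a dominant seventh chord on F#.
A dominant resolves down a perfect fifth: F# → B. In E minor, B is scale degree 5, i.e. V.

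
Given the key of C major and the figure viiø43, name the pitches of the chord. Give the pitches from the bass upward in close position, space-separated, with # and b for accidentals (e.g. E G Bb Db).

In C major, the seventh degree is B, and the diatonic chord built there is a half-diminished seventh chord.
That chord is spelled B-D-F-A.
The figured bass 43 indicates second inversion, placing the fifth (F) in the bass: F-A-B-D.

F A B D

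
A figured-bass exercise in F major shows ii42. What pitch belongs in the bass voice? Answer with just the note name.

F

ii in F major has root G; the chord is G-Bb-D-F.
The figure 42 means third inversion — the seventh is in the bass.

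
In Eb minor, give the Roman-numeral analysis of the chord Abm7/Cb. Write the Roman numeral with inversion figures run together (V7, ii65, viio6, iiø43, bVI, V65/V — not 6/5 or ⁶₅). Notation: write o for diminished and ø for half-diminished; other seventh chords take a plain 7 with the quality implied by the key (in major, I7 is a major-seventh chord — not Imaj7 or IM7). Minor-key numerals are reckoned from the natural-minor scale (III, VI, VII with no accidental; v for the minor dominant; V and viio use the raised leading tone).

The pitches Ab-Cb-Eb-Gb form a minor seventh chord rooted on Ab.
In Eb minor, Ab is the subdominant; the diatonic minor seventh chord there is iv7.
With Cb in the bass the chord is in first inversion, so the figured bass is 65.

iv65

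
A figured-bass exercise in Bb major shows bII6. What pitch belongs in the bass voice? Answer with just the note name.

Eb

bII in Bb major has root Cb; the chord is Cb-Eb-Gb.
The figure 6 means first inversion — the third is in the bass.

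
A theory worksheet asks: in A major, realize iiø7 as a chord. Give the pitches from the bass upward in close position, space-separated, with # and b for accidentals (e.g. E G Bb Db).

iiø7 is the half-diminished supertonic seventh, borrowed from the parallel minor. In A major that root is B.
So the chord is B-D-F-A.

B D F A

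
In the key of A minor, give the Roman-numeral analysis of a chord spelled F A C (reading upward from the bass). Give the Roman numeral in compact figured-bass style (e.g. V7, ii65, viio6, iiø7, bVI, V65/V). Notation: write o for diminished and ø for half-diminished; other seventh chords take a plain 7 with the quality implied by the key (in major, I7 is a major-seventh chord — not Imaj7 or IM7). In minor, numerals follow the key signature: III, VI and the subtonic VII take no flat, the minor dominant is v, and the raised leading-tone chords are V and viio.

VI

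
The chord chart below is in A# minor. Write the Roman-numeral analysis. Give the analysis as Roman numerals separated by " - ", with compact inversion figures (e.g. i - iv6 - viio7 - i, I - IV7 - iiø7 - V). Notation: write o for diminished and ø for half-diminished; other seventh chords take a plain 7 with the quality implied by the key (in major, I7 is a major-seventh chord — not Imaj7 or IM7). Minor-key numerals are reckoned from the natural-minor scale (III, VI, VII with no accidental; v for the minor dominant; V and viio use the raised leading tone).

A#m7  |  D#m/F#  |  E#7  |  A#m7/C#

i7 - iv6 - V7 - i65

A#m7: root A# is the tonic; minor seventh chord there is i7.
D#m/F#: minor triad on D# = scale degree 4 → iv6.
E#7: dominant seventh chord on E# = scale degree 5 → V7.
A#m7/C# has root A#, degree 1 in A# minor, so i65.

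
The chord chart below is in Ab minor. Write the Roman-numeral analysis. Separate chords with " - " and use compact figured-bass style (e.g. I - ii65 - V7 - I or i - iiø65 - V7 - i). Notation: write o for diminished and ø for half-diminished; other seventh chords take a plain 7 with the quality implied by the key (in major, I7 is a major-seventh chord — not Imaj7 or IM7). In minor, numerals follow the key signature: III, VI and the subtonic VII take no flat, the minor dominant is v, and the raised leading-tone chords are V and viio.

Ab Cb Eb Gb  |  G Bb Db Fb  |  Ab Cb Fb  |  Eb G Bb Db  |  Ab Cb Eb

Ab-Cb-Eb-Gb: minor seventh chord on Ab = scale degree 1 → i7.
G-Bb-Db-Fb: root G is the leading tone; fully diminished seventh chord there is viio7.
Ab-Cb-Fb has root Fb, degree 6 in Ab minor, so VI6.
Eb-G-Bb-Db has root Eb, degree 5 in Ab minor, so V7.
Ab-Cb-Eb has root Ab, degree 1 in Ab minor, so i.

i7 - viio7 - VI6 - V7 - i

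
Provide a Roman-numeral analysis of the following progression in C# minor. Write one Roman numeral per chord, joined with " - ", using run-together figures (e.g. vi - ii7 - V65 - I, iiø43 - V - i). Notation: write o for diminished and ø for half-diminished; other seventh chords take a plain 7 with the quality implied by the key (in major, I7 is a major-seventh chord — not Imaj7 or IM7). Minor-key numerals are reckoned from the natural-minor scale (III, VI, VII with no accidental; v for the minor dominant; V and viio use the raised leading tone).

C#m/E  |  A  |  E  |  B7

i6 - VI - III - VII7

C#m/E: minor triad on C# = scale degree 1 → i6.
A: major triad on A = scale degree 6 → VI.
E has root E, degree 3 in C# minor, so III.
B7: dominant seventh chord on B = scale degree 7 → VII7.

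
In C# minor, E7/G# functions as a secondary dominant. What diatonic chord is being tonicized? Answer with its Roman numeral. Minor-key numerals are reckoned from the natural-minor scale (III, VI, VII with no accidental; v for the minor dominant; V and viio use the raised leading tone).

VI

The chord is a dominant seventh chord on E.
A dominant resolves down a perfect fifth: E → A. In C# minor, A is scale degree 6, i.e. VI.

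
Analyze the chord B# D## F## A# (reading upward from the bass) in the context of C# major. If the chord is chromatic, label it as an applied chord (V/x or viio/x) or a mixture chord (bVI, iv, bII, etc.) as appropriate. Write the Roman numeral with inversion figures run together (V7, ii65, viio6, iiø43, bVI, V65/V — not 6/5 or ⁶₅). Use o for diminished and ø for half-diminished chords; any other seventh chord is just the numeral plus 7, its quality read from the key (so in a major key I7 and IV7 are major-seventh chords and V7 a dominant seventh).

The pitches B#-D##-F##-A# form a dominant seventh chord rooted on B#.
B# is not a diatonic chord root with this quality in C# major, but it lies a perfect fifth above E# (iii), so the chord functions as an applied dominant of iii.

V7/iii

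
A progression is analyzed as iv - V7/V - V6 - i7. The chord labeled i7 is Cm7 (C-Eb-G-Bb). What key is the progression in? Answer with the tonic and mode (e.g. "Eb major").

C minor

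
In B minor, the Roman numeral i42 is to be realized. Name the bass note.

A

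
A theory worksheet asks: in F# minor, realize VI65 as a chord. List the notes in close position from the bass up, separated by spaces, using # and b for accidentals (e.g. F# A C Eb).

F# A C# D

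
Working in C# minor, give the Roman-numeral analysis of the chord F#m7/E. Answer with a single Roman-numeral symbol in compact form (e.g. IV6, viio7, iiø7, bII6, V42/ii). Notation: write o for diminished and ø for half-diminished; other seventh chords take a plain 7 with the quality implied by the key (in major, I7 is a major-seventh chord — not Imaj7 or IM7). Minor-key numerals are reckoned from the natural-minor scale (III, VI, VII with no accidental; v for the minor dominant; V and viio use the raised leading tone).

iv42

Stacked in thirds the chord is F#-A-C#-E: a minor seventh chord on F#.
In C# minor, F# is the subdominant; the diatonic minor seventh chord there is iv7.
With E in the bass the chord is in third inversion, so the figured bass is 42.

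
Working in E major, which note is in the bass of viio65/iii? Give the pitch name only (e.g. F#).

A#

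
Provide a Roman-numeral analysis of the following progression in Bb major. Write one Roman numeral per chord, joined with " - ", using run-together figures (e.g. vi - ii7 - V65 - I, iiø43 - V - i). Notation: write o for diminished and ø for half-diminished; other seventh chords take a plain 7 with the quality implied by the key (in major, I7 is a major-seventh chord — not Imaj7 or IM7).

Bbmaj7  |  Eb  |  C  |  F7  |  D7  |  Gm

Bbmaj7 has root Bb, degree 1 in Bb major, so I7.
Eb: major triad on Eb = scale degree 4 → IV.
C: a major triad on C, the applied dominant of V → V/V.
F7: root F is the dominant; dominant seventh chord there is V7.
D7 is the secondary dominant of vi (dominant seventh chord on D): V7/vi.
Gm: root G is the submediant; minor triad there is vi.

I7 - IV - V/V - V7 - V7/vi - vi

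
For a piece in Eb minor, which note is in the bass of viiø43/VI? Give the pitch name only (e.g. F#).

Fb

The applied chord viiø43/VI is rooted on Bb: Bb-Db-Fb-Ab.
The figure 43 means second inversion — the fifth is in the bass.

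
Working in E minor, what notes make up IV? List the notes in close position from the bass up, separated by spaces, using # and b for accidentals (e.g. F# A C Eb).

A C# E

Scale degree 4 in E minor is A; here the chord built on it is altered to a major triad. IV is the major subdominant, borrowed from the parallel major.
So the chord is A-C#-E, a major triad.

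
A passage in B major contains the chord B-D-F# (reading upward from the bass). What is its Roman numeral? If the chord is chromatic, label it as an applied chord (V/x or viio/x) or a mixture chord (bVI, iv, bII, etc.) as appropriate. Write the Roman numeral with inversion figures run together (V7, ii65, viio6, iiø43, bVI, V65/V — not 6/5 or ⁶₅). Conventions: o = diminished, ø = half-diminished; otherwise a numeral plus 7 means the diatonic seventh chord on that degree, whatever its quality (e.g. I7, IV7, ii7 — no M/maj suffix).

i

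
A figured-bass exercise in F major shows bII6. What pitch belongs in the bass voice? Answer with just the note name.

Bb

bII in F major has root Gb; the chord is Gb-Bb-Db.
The figure 6 means first inversion — the third is in the bass.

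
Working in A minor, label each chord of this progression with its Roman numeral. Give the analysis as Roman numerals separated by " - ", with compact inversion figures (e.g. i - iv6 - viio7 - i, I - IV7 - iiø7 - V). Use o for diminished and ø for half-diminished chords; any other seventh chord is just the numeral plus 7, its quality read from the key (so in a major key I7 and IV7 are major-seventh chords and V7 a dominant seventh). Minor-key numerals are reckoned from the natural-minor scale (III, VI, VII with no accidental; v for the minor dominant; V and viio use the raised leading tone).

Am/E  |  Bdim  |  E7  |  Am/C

Am/E has root A, degree 1 in A minor, so i64.
Bdim has root B, degree 2 in A minor, so iio.
E7: dominant seventh chord on E = scale degree 5 → V7.
Am/C: root A is the tonic; minor triad there is i6.

i64 - iio - V7 - i6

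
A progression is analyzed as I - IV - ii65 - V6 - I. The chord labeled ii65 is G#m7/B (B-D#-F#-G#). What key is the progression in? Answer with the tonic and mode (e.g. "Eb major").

F# major

The chord G#m7/B is a minor seventh chord rooted on G#; its label is ii65.
ii65 on G# implies G# is the supertonic; that puts the tonic at F#, and the lowercase numeral fits major mode.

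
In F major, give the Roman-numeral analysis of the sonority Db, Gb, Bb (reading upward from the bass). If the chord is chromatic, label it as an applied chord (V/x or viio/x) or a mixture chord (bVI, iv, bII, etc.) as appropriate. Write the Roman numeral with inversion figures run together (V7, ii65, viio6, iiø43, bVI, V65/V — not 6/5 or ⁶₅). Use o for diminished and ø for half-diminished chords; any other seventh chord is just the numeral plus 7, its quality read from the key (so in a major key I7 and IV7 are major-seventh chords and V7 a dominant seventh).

bII64

The pitches Gb-Bb-Db form a major triad rooted on Gb.
Gb is the lowered second degree of F major (diatonic 2 would be G). This is the Neapolitan chord — a major triad on the lowered second degree.
With Db in the bass the chord is in second inversion, so the figured bass is 64.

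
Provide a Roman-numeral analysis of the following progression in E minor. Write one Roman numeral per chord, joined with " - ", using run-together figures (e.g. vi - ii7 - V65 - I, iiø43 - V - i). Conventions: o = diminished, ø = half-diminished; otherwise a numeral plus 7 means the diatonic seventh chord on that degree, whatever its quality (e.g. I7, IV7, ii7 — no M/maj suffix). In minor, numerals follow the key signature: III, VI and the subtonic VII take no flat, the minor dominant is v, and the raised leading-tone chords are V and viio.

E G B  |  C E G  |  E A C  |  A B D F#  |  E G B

i - VI - iv64 - v42 - i

E-G-B: minor triad on E = scale degree 1 → i.
C-E-G: root C is the submediant; major triad there is VI.
E-A-C: minor triad on A = scale degree 4 → iv64.
A-B-D-F#: minor seventh chord on B = scale degree 5 → v42.
E-G-B: root E is the tonic; minor triad there is i.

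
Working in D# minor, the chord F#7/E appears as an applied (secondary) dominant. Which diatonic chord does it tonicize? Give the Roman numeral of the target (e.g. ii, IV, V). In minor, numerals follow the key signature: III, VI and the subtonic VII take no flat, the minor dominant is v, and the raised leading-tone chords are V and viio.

The chord is a dominant seventh chord on F#.
A dominant resolves down a perfect fifth: F# → B. In D# minor, B is scale degree 6, i.e. VI.

VI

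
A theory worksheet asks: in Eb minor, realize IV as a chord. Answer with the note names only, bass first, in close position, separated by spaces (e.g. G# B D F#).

Ab C Eb

IV is the major subdominant, borrowed from the parallel major. In Eb minor that root is Ab.
So the chord is Ab-C-Eb, a major triad.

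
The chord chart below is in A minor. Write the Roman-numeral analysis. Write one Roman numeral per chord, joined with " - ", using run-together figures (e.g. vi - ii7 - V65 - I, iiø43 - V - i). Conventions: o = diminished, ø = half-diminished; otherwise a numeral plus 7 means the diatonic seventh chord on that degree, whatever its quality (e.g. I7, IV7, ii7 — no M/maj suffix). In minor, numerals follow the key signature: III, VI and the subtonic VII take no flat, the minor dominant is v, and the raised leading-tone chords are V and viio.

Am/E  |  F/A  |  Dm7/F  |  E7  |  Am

Am/E: root A is the tonic; minor triad there is i64.
F/A has root F, degree 6 in A minor, so VI6.
Dm7/F: minor seventh chord on D = scale degree 4 → iv65.
E7: dominant seventh chord on E = scale degree 5 → V7.
Am has root A, degree 1 in A minor, so i.

i64 - VI6 - iv65 - V7 - i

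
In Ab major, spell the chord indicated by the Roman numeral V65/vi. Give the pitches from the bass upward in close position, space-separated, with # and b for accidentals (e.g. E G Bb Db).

E G Bb C

V65/vi is a secondary dominant — the dominant seventh of vi. vi in Ab major is F, so the applied chord's root is C, a perfect fifth above.
Building a dominant seventh chord on C gives C-E-G-Bb.
With the 65 figure the chord is in first inversion; from the bass E upward in close position it reads E-G-Bb-C.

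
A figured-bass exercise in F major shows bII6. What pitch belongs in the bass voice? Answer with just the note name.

Bb

bII in F major has root Gb; the chord is Gb-Bb-Db.
The figure 6 means first inversion — the third is in the bass.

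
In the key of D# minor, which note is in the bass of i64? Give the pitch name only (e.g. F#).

A#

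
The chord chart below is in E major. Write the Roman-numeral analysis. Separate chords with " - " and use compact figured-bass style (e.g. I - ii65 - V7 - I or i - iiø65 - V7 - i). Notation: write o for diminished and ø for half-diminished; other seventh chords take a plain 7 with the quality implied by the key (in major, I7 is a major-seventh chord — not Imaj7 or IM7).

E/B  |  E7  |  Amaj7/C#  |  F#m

E/B: major triad on E = scale degree 1 → I64.
E7: a dominant seventh chord on E, the applied dominant of IV → V7/IV.
Amaj7/C#: major seventh chord on A = scale degree 4 → IV65.
F#m has root F#, degree 2 in E major, so ii.

I64 - V7/IV - IV65 - ii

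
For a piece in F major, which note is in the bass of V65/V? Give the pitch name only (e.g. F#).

The applied chord V65/V is rooted on G: G-B-D-F.
The figure 65 means first inversion — the third is in the bass.

B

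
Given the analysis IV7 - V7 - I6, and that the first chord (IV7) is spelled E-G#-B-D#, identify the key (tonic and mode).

IV7 is given as E-G#-B-D# — a major seventh chord with root E.
Counting down 3 scale steps from E places the tonic on B; a major seventh chord on degree 4 is diatonic only in major.

B major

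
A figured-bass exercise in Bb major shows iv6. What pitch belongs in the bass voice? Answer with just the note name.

iv in Bb major has root Eb; the chord is Eb-Gb-Bb.
The figure 6 means first inversion — the third is in the bass.

Gb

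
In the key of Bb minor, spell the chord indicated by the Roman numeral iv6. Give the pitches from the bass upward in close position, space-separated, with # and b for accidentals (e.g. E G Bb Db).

In Bb minor, scale degree 4 is Eb, and the diatonic chord built there is a minor triad.
That chord is spelled Eb-Gb-Bb.
With the 6 figure the chord is in first inversion; from the bass Gb upward in close position it reads Gb-Bb-Eb.

Gb Bb Eb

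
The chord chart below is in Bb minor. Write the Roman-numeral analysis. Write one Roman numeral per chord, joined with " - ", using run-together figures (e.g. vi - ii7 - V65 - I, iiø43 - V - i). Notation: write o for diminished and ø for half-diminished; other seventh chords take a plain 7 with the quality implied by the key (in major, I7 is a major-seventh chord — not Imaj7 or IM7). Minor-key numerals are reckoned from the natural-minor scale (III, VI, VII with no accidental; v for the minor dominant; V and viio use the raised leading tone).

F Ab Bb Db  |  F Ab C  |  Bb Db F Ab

F-Ab-Bb-Db: minor seventh chord on Bb = scale degree 1 → i43.
F-Ab-C has root F, degree 5 in Bb minor, so v.
Bb-Db-F-Ab: root Bb is the tonic; minor seventh chord there is i7.

i43 - v - i7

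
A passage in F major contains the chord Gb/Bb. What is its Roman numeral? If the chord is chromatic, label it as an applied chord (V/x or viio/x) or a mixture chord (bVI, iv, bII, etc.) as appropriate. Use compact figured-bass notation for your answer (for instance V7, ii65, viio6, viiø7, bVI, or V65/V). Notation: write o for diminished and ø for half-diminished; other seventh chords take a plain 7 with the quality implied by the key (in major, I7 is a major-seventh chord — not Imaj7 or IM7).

The pitches Gb-Bb-Db form a major triad rooted on Gb.
Gb is the lowered second degree of F major (diatonic 2 would be G). This is the Neapolitan sixth — a major triad on the lowered second degree, here in its customary first inversion.
With Bb in the bass the chord is in first inversion, so the figured bass is 6.

bII6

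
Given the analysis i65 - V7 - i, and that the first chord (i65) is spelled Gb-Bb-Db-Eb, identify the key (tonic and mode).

Eb minor

i65 is given as Gb-Bb-Db-Eb — a minor seventh chord with root Eb.
If Eb is scale degree 1 and the mode makes that degree carry a minor seventh chord, the tonic is Eb and the mode is minor.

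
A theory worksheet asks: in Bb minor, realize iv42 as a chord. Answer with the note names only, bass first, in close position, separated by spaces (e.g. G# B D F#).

The numeral's case and figure indicate a minor seventh chord. In Bb minor its root, the fourth degree, is Eb.
That chord is spelled Eb-Gb-Bb-Db.
With the 42 figure the chord is in third inversion; from the bass Db upward in close position it reads Db-Eb-Gb-Bb.

Db Eb Gb Bb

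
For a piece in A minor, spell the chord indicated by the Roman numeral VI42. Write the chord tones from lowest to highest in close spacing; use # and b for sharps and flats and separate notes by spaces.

E F A C

In A minor, the sixth degree is F, and the diatonic chord built there is a major seventh chord.
That chord is spelled F-A-C-E.
With the 42 figure the chord is in third inversion; from the bass E upward in close position it reads E-F-A-C.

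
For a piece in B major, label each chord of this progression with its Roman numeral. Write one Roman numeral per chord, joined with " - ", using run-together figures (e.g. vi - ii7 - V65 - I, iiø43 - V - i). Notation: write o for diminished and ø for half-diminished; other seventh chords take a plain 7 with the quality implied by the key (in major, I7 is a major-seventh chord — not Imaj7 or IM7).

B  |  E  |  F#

B: root B is the tonic; major triad there is I.
E: root E is the subdominant; major triad there is IV.
F#: major triad on F# = scale degree 5 → V.

I - IV - V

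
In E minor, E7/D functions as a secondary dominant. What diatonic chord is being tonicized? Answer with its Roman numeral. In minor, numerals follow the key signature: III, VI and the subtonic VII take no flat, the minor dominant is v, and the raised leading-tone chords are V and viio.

The chord is a dominant seventh chord on E.
A dominant resolves down a perfect fifth: E → A. In E minor, A is scale degree 4, i.e. iv.

iv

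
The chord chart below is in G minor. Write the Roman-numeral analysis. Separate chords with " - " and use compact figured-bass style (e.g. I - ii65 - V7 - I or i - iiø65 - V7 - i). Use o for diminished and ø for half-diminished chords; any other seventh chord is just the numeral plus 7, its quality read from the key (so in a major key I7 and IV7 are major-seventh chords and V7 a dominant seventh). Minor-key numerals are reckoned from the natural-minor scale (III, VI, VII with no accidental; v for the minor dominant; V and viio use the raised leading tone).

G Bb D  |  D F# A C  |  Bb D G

i - V7 - i6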